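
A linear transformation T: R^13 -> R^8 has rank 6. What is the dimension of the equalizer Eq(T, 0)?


The equalizer of f and the zero map is ker(f).
By the rank-nullity theorem: dim(ker(f)) = dim(domain) - rank(f).
dim(ker(f)) = 13 - 6 = 7

7


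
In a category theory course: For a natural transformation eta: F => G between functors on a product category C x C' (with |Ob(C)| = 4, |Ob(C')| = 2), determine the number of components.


A natural transformation eta: F => G assigns one component morphism per
object of the domain category.
The domain is the product category C x C', so
|Ob(C x C')| = |Ob(C)| * |Ob(C')| = 4 * 2 = 8.
Therefore eta has 8 component morphisms.

8


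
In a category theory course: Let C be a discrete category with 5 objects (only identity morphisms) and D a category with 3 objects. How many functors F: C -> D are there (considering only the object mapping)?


A functor from a discrete category C to D is determined by
where each object maps. Each of the 5 objects of C can map
to any of the 3 objects of D independently.
Number of functors = 3^5 = 243

243


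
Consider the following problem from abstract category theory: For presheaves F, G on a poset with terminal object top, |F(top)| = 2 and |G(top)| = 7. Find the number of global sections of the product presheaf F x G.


Global sections of a presheaf on a poset with terminal top satisfy
Gamma(H) ~ H(top). Presheaves admit pointwise products, so
(F x G)(top) = F(top) x G(top) (Cartesian product).
|Gamma(F x G)| = |F(top)| * |G(top)| = 2 * 7 = 14.

14


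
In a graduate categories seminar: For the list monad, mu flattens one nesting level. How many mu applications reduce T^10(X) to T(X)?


Each application of mu: T^2 -> T removes one layer of nesting.
Starting at depth 10 (i.e., T^10(X)), we need to reach T(X).
Number of mu applications = 10 - 1 = 9

9


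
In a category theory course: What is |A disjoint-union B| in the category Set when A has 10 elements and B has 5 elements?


In Set, the coproduct A + B is the disjoint union.
|A + B| = |A| + |B| = 10 + 5 = 15

15


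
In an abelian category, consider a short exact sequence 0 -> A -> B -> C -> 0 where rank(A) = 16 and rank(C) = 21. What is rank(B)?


For a short exact sequence 0 -> A -> B -> C -> 0,
rank is additive: rank(B) = rank(A) + rank(C).
rank(B) = 16 + 21 = 37

37


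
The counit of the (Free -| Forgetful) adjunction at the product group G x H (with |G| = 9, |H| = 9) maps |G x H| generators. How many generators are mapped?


The counit epsilon_K: F(U(K)) -> K of the Free-Forgetful adjunction
maps |K| generators of F(U(K)) into K. For K = G x H (the product group),
|G x H| = |G| * |H|.
Total generators mapped = 9 * 9 = 81.

81


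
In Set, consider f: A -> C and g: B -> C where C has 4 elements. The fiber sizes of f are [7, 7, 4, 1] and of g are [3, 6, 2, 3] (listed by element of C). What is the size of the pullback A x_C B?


The pullback A x_C B consists of pairs (a, b) with f(a) = g(b).
For each element c in C, the fiber product has |f^-1(c)| * |g^-1(c)| elements.
Summing over C: 7 * 3 + 7 * 6 + 4 * 2 + 1 * 3
= 21 + 42 + 8 + 3 = 74

74


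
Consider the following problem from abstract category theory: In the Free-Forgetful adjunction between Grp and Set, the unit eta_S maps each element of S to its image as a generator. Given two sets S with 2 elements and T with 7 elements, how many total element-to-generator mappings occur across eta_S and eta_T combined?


The unit eta_X: X -> U(F(X)) of the Free-Forgetful adjunction
maps each element of X to a generator of F(X). For X = S + T (disjoint
union in Set), |S + T| = |S| + |T|.
Total mappings = 2 + 7 = 9.

9


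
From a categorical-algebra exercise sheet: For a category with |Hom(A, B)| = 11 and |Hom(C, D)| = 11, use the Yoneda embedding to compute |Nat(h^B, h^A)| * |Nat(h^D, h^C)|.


By the Yoneda lemma, Nat(h^B, h^A) is isomorphic to Hom(A, B),
so |Nat(h^B, h^A)| = |Hom(A, B)| and |Nat(h^D, h^C)| = |Hom(C, D)|.
|Hom(A, B)| = 11, |Hom(C, D)| = 11.
|Nat(h^B, h^A) x Nat(h^D, h^C)| = 11 * 11 = 121

121


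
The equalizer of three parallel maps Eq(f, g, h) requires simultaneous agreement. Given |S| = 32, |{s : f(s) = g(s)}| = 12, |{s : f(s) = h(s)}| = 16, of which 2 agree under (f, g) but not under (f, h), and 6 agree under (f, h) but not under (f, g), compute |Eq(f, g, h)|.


Eq(f, g, h) is the triple-agreement set: points in S where all three
maps take the same value. Using inclusion-exclusion on the pairwise data:
Pair (f, g) agrees on 12 points; pair (f, h) on 16 points.
Points agreeing under (f, g) but not (f, h) = 2; under (f, h) but not (f, g) = 6.
Triple-agreement = agreement-in-(f, g) minus points that agree under (f, g) but not (f, h):
|Eq(f, g, h)| = 12 - 2 = 10
(cross-check via (f, h): 16 - 6 = 10.)

10


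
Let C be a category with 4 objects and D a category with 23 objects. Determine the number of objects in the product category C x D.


The product category C x D has objects that are pairs (c, d).
Number of pairs = |Ob(C)| * |Ob(D)| = 4 * 23 = 92

92


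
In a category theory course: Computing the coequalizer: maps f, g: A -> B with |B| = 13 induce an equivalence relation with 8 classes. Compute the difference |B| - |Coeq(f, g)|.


The coequalizer Coeq(f, g) = B / ~ has one element per equivalence class.
|B| = 13, |Coeq(f, g)| = 8.
|B| - |Coeq(f, g)| = 13 - 8 = 5.

5


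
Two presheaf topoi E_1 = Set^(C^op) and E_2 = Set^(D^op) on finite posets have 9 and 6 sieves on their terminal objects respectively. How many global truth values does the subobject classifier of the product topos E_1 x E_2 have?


In a product of presheaf topoi E_1 x E_2, the subobject classifier
is Omega = Omega_1 x Omega_2 (componentwise), so
|Omega(top)| = |Omega_1(top_1)| * |Omega_2(top_2)|.
= 9 * 6 = 54.

54


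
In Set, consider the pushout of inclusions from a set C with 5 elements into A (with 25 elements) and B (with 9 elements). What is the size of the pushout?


The pushout A +_C B identifies the images of C in A and B.
|A +_C B| = |A| + |B| - |C| (for injections).
= 25 + 9 - 5 = 29

29


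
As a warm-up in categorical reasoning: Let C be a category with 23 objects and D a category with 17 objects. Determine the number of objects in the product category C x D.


The product category C x D has objects that are pairs (c, d).
Number of pairs = |Ob(C)| * |Ob(D)| = 23 * 17 = 391

391


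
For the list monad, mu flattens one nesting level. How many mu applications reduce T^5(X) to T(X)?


Each application of mu: T^2 -> T removes one layer of nesting.
Starting at depth 5 (i.e., T^5(X)), we need to reach T(X).
Number of mu applications = 5 - 1 = 4

4


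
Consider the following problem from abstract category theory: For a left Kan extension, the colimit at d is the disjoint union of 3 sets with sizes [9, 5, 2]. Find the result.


Pointwise, the left Kan extension (Lan_F H)(d) is the colimit, indexed
by the comma category (F downarrow d), of H composed with the
projection (F downarrow d) -> C. Here that colimit is given
as a coproduct (disjoint union) of sets, so its cardinality is the
sum of the sizes of the summands.
Coproduct of sets with sizes: 9 + 5 + 2
= 16

16


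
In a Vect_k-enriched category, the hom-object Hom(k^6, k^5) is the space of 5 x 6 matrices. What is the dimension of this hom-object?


In Vect-enriched categories, Hom(k^n, k^m) is the space of m x n matrices.
dim(Hom(k^6, k^5)) = 5 * 6 = 30

30


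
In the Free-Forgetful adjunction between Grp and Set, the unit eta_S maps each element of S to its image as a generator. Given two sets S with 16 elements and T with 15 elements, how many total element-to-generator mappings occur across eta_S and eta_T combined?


The unit eta_X: X -> U(F(X)) of the Free-Forgetful adjunction
maps each element of X to a generator of F(X). For X = S + T (disjoint
union in Set), |S + T| = |S| + |T|.
Total mappings = 16 + 15 = 31.

31


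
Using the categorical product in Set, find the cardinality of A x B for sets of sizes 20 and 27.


In Set, the product A x B is the Cartesian product.
By the universal property, |A x B| = |A| * |B|.
|A x B| = 20 * 27 = 540

540


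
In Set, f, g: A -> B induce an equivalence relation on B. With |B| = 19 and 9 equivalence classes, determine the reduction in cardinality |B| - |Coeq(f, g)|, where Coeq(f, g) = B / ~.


The coequalizer Coeq(f, g) = B / ~ has one element per equivalence class.
|B| = 19, |Coeq(f, g)| = 9.
|B| - |Coeq(f, g)| = 19 - 9 = 10.

10


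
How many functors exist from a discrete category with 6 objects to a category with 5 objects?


A functor from a discrete category C to D is determined by
where each object maps. Each of the 6 objects of C can map
to any of the 5 objects of D independently.
Number of functors = 5^6 = 15625

15625


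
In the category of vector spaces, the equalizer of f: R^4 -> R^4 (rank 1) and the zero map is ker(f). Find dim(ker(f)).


The equalizer of f and the zero map is ker(f).
By the rank-nullity theorem: dim(ker(f)) = dim(domain) - rank(f).
dim(ker(f)) = 4 - 1 = 3

3


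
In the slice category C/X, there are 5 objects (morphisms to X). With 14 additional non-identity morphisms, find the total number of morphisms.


In the slice category C/X, objects are morphisms to X.
Identity morphisms: 5 (one per object of C/X).
Non-identity morphisms: 14.
Total = 5 + 14 = 19

19


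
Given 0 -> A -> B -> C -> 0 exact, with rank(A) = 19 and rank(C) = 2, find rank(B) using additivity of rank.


For a short exact sequence 0 -> A -> B -> C -> 0,
rank is additive: rank(B) = rank(A) + rank(C).
rank(B) = 19 + 2 = 21

21


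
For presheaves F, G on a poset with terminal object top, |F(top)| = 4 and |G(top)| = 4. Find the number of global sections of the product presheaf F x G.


Global sections of a presheaf on a poset with terminal top satisfy
Gamma(H) ~ H(top). Presheaves admit pointwise products, so
(F x G)(top) = F(top) x G(top) (Cartesian product).
|Gamma(F x G)| = |F(top)| * |G(top)| = 4 * 4 = 16.

16


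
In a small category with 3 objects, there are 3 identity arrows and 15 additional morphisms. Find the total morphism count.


Each object has an identity morphism, giving 3 identities.
Adding the 15 non-identity morphisms:
Total = 3 + 15 = 18

18


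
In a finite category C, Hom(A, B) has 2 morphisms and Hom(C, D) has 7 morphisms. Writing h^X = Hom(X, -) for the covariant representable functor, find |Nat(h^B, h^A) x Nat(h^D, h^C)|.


By the Yoneda lemma, Nat(h^B, h^A) is isomorphic to Hom(A, B),
so |Nat(h^B, h^A)| = |Hom(A, B)| and |Nat(h^D, h^C)| = |Hom(C, D)|.
|Hom(A, B)| = 2, |Hom(C, D)| = 7.
|Nat(h^B, h^A) x Nat(h^D, h^C)| = 2 * 7 = 14

14


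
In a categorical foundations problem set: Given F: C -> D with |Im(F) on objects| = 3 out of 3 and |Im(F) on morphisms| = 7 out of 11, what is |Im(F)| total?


The image of F consists of distinct objects and distinct morphisms.
|Im(F)| on objects = 3
|Im(F)| on morphisms = 7
Total image cardinality = 3 + 7 = 10

10


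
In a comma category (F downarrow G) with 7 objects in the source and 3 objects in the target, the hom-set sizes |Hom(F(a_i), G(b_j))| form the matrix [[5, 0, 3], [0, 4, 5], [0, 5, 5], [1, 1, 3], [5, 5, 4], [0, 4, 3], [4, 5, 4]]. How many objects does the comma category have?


Objects of (F downarrow G) are triples (a, b, h: F(a)->G(b)).
The count equals the sum of all entries in the hom-matrix.
sum(row 0) = 8
sum(row 1) = 9
sum(row 2) = 10
sum(row 3) = 5
sum(row 4) = 14
sum(row 5) = 7
sum(row 6) = 13
Grand total = 66

66


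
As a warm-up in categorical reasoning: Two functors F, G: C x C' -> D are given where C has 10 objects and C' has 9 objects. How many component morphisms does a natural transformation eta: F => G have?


A natural transformation eta: F => G assigns one component morphism per
object of the domain category.
The domain is the product category C x C', so
|Ob(C x C')| = |Ob(C)| * |Ob(C')| = 10 * 9 = 90.
Therefore eta has 90 component morphisms.

90


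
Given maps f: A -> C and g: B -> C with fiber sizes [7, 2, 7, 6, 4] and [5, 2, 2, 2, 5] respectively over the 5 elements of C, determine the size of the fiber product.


The pullback A x_C B consists of pairs (a, b) with f(a) = g(b).
For each element c in C, the fiber product has |f^-1(c)| * |g^-1(c)| elements.
Summing over C: 7 * 5 + 2 * 2 + 7 * 2 + 6 * 2 + 4 * 5
= 35 + 4 + 14 + 12 + 20 = 85

85


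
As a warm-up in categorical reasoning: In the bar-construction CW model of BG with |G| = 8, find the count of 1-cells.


In the bar-construction CW model of BG, the n-cells are indexed by
n-tuples [g_1|...|g_n] of non-identity elements of G (degenerate
simplices with some g_i = e do not contribute cells), so there are
(|G| - 1)^n n-cells.
For dim = 1 with |G| = 8:
cells = (8 - 1)^1 = 7^1 = 7

7


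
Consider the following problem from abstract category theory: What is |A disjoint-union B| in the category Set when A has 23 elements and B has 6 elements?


In Set, the coproduct A + B is the disjoint union.
|A + B| = |A| + |B| = 23 + 6 = 29

29


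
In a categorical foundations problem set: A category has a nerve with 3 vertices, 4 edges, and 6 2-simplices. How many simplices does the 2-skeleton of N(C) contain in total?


The 2-skeleton of the nerve N(C) consists of simplices in dimensions 0, 1, 2:
  |N(C)_0| = 3 (objects)
  |N(C)_1| = 4 (morphisms)
  |N(C)_2| = 6 (composable pairs)
Total = 3 + 4 + 6 = 13

13


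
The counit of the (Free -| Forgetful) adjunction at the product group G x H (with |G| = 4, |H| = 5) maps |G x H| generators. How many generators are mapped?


The counit epsilon_K: F(U(K)) -> K of the Free-Forgetful adjunction
maps |K| generators of F(U(K)) into K. For K = G x H (the product group),
|G x H| = |G| * |H|.
Total generators mapped = 4 * 5 = 20.

20


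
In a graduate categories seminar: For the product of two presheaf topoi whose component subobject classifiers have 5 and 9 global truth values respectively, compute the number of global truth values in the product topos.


In a product of presheaf topoi E_1 x E_2, the subobject classifier
is Omega = Omega_1 x Omega_2 (componentwise), so
|Omega(top)| = |Omega_1(top_1)| * |Omega_2(top_2)|.
= 5 * 9 = 45.

45


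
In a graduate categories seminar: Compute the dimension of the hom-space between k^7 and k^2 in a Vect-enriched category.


In Vect-enriched categories, Hom(k^n, k^m) is the space of m x n matrices.
dim(Hom(k^7, k^2)) = 2 * 7 = 14

14


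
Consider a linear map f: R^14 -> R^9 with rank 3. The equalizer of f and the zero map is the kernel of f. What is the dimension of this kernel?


The equalizer of f and the zero map is ker(f).
By the rank-nullity theorem: dim(ker(f)) = dim(domain) - rank(f).
dim(ker(f)) = 14 - 3 = 11

11


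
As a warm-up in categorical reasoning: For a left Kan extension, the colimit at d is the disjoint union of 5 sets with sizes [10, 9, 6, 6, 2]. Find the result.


Pointwise, the left Kan extension (Lan_F H)(d) is the colimit, indexed
by the comma category (F downarrow d), of H composed with the
projection (F downarrow d) -> C. Here that colimit is given
as a coproduct (disjoint union) of sets, so its cardinality is the
sum of the sizes of the summands.
Coproduct of sets with sizes: 10 + 9 + 6 + 6 + 2
= 33

33


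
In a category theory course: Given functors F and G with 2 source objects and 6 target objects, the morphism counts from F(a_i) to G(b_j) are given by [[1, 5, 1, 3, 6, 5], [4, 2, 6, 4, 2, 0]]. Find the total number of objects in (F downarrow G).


Objects of (F downarrow G) are triples (a, b, h: F(a)->G(b)).
The count equals the sum of all entries in the hom-matrix.
sum(row 0) = 21
sum(row 1) = 18
Grand total = 39

39


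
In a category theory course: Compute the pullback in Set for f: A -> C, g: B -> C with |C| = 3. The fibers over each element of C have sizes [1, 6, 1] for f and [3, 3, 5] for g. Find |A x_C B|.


The pullback A x_C B consists of pairs (a, b) with f(a) = g(b).
For each element c in C, the fiber product has |f^-1(c)| * |g^-1(c)| elements.
Summing over C: 1 * 3 + 6 * 3 + 1 * 5
= 3 + 18 + 5 = 26

26


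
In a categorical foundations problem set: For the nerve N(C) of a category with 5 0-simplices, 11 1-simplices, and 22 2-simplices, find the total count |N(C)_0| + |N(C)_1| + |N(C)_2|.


The 2-skeleton of the nerve N(C) consists of simplices in dimensions 0, 1, 2:
  |N(C)_0| = 5 (objects)
  |N(C)_1| = 11 (morphisms)
  |N(C)_2| = 22 (composable pairs)
Total = 5 + 11 + 22 = 38

38


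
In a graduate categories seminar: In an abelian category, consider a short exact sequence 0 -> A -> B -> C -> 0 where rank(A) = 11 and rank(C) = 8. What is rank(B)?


For a short exact sequence 0 -> A -> B -> C -> 0,
rank is additive: rank(B) = rank(A) + rank(C).
rank(B) = 11 + 8 = 19

19


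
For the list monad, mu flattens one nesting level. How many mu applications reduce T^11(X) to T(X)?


Each application of mu: T^2 -> T removes one layer of nesting.
Starting at depth 11 (i.e., T^11(X)), we need to reach T(X).
Number of mu applications = 11 - 1 = 10

10


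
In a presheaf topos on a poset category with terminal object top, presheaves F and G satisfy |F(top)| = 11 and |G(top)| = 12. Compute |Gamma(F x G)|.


Global sections of a presheaf on a poset with terminal top satisfy
Gamma(H) ~ H(top). Presheaves admit pointwise products, so
(F x G)(top) = F(top) x G(top) (Cartesian product).
|Gamma(F x G)| = |F(top)| * |G(top)| = 11 * 12 = 132.

132


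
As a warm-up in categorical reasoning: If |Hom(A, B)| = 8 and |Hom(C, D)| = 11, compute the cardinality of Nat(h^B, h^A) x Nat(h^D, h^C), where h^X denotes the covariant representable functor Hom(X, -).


By the Yoneda lemma, Nat(h^B, h^A) is isomorphic to Hom(A, B),
so |Nat(h^B, h^A)| = |Hom(A, B)| and |Nat(h^D, h^C)| = |Hom(C, D)|.
|Hom(A, B)| = 8, |Hom(C, D)| = 11.
|Nat(h^B, h^A) x Nat(h^D, h^C)| = 8 * 11 = 88

88


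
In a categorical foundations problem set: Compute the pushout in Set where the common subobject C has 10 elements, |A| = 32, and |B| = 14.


The pushout A +_C B identifies the images of C in A and B.
|A +_C B| = |A| + |B| - |C| (for injections).
= 32 + 14 - 10 = 36

36


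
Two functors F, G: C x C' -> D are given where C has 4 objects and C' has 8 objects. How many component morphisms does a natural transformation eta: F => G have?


A natural transformation eta: F => G assigns one component morphism per
object of the domain category.
The domain is the product category C x C', so
|Ob(C x C')| = |Ob(C)| * |Ob(C')| = 4 * 8 = 32.
Therefore eta has 32 component morphisms.

32


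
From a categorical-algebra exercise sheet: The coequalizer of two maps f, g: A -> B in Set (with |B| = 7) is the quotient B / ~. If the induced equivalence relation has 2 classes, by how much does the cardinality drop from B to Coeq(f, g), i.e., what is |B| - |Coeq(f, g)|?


The coequalizer Coeq(f, g) = B / ~ has one element per equivalence class.
|B| = 7, |Coeq(f, g)| = 2.
|B| - |Coeq(f, g)| = 7 - 2 = 5.

5


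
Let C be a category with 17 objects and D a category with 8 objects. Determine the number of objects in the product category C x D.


The product category C x D has objects that are pairs (c, d).
Number of pairs = |Ob(C)| * |Ob(D)| = 17 * 8 = 136

136


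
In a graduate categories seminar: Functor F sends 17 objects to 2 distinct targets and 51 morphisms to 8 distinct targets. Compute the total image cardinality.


The image of F consists of distinct objects and distinct morphisms.
|Im(F)| on objects = 2
|Im(F)| on morphisms = 8
Total image cardinality = 2 + 8 = 10

10


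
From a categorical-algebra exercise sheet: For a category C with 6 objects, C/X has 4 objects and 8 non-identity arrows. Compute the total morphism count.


In the slice category C/X, objects are morphisms to X.
Identity morphisms: 4 (one per object of C/X).
Non-identity morphisms: 8.
Total = 4 + 8 = 12

12


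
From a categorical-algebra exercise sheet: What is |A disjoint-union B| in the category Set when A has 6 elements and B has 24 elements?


In Set, the coproduct A + B is the disjoint union.
|A + B| = |A| + |B| = 6 + 24 = 30

30


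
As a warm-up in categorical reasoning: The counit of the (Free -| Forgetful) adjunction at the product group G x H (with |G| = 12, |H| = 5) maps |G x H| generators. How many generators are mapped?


The counit epsilon_K: F(U(K)) -> K of the Free-Forgetful adjunction
maps |K| generators of F(U(K)) into K. For K = G x H (the product group),
|G x H| = |G| * |H|.
Total generators mapped = 12 * 5 = 60.

60


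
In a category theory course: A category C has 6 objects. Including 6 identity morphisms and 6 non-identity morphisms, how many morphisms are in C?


Each object has an identity morphism, giving 6 identities.
Adding the 6 non-identity morphisms:
Total = 6 + 6 = 12

12


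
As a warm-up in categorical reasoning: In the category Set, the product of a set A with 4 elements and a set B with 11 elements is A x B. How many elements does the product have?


In Set, the product A x B is the Cartesian product.
By the universal property, |A x B| = |A| * |B|.
|A x B| = 4 * 11 = 44

44


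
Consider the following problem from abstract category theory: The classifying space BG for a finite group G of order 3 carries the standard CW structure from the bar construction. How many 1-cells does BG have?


In the bar-construction CW model of BG, the n-cells are indexed by
n-tuples [g_1|...|g_n] of non-identity elements of G (degenerate
simplices with some g_i = e do not contribute cells), so there are
(|G| - 1)^n n-cells.
For dim = 1 with |G| = 3:
cells = (3 - 1)^1 = 2^1 = 2

2


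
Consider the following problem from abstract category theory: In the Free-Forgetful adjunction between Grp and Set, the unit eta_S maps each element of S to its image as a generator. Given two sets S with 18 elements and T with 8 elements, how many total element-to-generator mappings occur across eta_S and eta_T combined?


The unit eta_X: X -> U(F(X)) of the Free-Forgetful adjunction
maps each element of X to a generator of F(X). For X = S + T (disjoint
union in Set), |S + T| = |S| + |T|.
Total mappings = 18 + 8 = 26.

26


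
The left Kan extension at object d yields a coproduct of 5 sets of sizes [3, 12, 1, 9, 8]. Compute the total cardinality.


Pointwise, the left Kan extension (Lan_F H)(d) is the colimit, indexed
by the comma category (F downarrow d), of H composed with the
projection (F downarrow d) -> C. Here that colimit is given
as a coproduct (disjoint union) of sets, so its cardinality is the
sum of the sizes of the summands.
Coproduct of sets with sizes: 3 + 12 + 1 + 9 + 8
= 33

33


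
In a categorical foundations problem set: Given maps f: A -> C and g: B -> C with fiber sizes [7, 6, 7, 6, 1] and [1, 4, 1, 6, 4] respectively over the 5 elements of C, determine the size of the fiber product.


The pullback A x_C B consists of pairs (a, b) with f(a) = g(b).
For each element c in C, the fiber product has |f^-1(c)| * |g^-1(c)| elements.
Summing over C: 7 * 1 + 6 * 4 + 7 * 1 + 6 * 6 + 1 * 4
= 7 + 24 + 7 + 36 + 4 = 78

78


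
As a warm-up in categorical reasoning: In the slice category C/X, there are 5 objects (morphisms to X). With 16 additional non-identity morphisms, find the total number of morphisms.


In the slice category C/X, objects are morphisms to X.
Identity morphisms: 5 (one per object of C/X).
Non-identity morphisms: 16.
Total = 5 + 16 = 21

21


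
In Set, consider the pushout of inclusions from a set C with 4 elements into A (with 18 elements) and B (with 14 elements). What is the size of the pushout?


The pushout A +_C B identifies the images of C in A and B.
|A +_C B| = |A| + |B| - |C| (for injections).
= 18 + 14 - 4 = 28

28


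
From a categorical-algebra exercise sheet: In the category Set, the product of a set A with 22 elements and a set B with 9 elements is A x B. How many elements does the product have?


In Set, the product A x B is the Cartesian product.
By the universal property, |A x B| = |A| * |B|.
|A x B| = 22 * 9 = 198

198


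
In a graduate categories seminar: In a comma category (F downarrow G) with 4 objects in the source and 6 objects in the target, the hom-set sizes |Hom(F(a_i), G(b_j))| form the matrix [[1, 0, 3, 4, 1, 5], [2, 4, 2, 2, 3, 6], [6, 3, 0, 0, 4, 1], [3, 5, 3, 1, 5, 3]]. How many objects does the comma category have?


Objects of (F downarrow G) are triples (a, b, h: F(a)->G(b)).
The count equals the sum of all entries in the hom-matrix.
sum(row 0) = 14
sum(row 1) = 19
sum(row 2) = 14
sum(row 3) = 20
Grand total = 67

67


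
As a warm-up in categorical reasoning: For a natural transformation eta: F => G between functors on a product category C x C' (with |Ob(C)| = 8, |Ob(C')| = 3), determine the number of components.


A natural transformation eta: F => G assigns one component morphism per
object of the domain category.
The domain is the product category C x C', so
|Ob(C x C')| = |Ob(C)| * |Ob(C')| = 8 * 3 = 24.
Therefore eta has 24 component morphisms.

24


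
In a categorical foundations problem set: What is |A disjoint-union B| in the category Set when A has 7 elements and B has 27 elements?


In Set, the coproduct A + B is the disjoint union.
|A + B| = |A| + |B| = 7 + 27 = 34

34


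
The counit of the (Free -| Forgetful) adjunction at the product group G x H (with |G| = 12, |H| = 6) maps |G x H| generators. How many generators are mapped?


The counit epsilon_K: F(U(K)) -> K of the Free-Forgetful adjunction
maps |K| generators of F(U(K)) into K. For K = G x H (the product group),
|G x H| = |G| * |H|.
Total generators mapped = 12 * 6 = 72.

72


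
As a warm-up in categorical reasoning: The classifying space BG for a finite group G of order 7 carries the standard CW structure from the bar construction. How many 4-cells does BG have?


In the bar-construction CW model of BG, the n-cells are indexed by
n-tuples [g_1|...|g_n] of non-identity elements of G (degenerate
simplices with some g_i = e do not contribute cells), so there are
(|G| - 1)^n n-cells.
For dim = 4 with |G| = 7:
cells = (7 - 1)^4 = 6^4 = 1296

1296


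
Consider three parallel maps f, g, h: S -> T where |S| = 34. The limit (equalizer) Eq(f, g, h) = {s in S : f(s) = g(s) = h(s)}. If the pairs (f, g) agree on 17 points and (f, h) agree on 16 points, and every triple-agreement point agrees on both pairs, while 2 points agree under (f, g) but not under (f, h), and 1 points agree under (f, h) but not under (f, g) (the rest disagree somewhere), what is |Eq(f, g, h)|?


Eq(f, g, h) is the triple-agreement set: points in S where all three
maps take the same value. Using inclusion-exclusion on the pairwise data:
Pair (f, g) agrees on 17 points; pair (f, h) on 16 points.
Points agreeing under (f, g) but not (f, h) = 2; under (f, h) but not (f, g) = 1.
Triple-agreement = agreement-in-(f, g) minus points that agree under (f, g) but not (f, h):
|Eq(f, g, h)| = 17 - 2 = 15
(cross-check via (f, h): 16 - 1 = 15.)

15


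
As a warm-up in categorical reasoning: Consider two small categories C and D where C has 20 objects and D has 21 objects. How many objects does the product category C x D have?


The product category C x D has objects that are pairs (c, d).
Number of pairs = |Ob(C)| * |Ob(D)| = 20 * 21 = 420

420


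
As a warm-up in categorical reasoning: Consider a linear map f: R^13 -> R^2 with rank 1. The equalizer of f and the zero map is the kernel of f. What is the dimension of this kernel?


The equalizer of f and the zero map is ker(f).
By the rank-nullity theorem: dim(ker(f)) = dim(domain) - rank(f).
dim(ker(f)) = 13 - 1 = 12

12


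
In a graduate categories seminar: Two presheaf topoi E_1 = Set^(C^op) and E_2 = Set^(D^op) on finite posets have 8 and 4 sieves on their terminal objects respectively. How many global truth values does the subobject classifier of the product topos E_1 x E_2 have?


In a product of presheaf topoi E_1 x E_2, the subobject classifier
is Omega = Omega_1 x Omega_2 (componentwise), so
|Omega(top)| = |Omega_1(top_1)| * |Omega_2(top_2)|.
= 8 * 4 = 32.

32


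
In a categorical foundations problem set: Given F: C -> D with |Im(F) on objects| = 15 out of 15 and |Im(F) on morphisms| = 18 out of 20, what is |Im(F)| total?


The image of F consists of distinct objects and distinct morphisms.
|Im(F)| on objects = 15
|Im(F)| on morphisms = 18
Total image cardinality = 15 + 18 = 33

33


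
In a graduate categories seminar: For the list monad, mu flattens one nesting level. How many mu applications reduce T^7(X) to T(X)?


Each application of mu: T^2 -> T removes one layer of nesting.
Starting at depth 7 (i.e., T^7(X)), we need to reach T(X).
Number of mu applications = 7 - 1 = 6

6


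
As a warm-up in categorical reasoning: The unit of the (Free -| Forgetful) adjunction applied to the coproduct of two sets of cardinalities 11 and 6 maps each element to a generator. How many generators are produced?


The unit eta_X: X -> U(F(X)) of the Free-Forgetful adjunction
maps each element of X to a generator of F(X). For X = S + T (disjoint
union in Set), |S + T| = |S| + |T|.
Total mappings = 11 + 6 = 17.

17


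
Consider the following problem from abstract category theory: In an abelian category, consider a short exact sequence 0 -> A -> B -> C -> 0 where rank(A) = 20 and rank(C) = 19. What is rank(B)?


For a short exact sequence 0 -> A -> B -> C -> 0,
rank is additive: rank(B) = rank(A) + rank(C).
rank(B) = 20 + 19 = 39

39


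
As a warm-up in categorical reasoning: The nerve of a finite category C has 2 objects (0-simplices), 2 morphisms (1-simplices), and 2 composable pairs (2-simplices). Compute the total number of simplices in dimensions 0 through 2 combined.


The 2-skeleton of the nerve N(C) consists of simplices in dimensions 0, 1, 2:
  |N(C)_0| = 2 (objects)
  |N(C)_1| = 2 (morphisms)
  |N(C)_2| = 2 (composable pairs)
Total = 2 + 2 + 2 = 6

6


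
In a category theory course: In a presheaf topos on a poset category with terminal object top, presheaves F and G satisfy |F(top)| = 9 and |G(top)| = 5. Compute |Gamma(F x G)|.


Global sections of a presheaf on a poset with terminal top satisfy
Gamma(H) ~ H(top). Presheaves admit pointwise products, so
(F x G)(top) = F(top) x G(top) (Cartesian product).
|Gamma(F x G)| = |F(top)| * |G(top)| = 9 * 5 = 45.

45


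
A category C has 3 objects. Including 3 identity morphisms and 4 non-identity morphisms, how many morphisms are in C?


Each object has an identity morphism, giving 3 identities.
Adding the 4 non-identity morphisms:
Total = 3 + 4 = 7

7


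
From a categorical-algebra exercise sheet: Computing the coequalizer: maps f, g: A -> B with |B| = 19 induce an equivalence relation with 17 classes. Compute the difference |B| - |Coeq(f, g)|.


The coequalizer Coeq(f, g) = B / ~ has one element per equivalence class.
|B| = 19, |Coeq(f, g)| = 17.
|B| - |Coeq(f, g)| = 19 - 17 = 2.

2


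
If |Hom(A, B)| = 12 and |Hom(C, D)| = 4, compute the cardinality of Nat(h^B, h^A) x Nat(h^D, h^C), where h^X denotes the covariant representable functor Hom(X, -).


By the Yoneda lemma, Nat(h^B, h^A) is isomorphic to Hom(A, B),
so |Nat(h^B, h^A)| = |Hom(A, B)| and |Nat(h^D, h^C)| = |Hom(C, D)|.
|Hom(A, B)| = 12, |Hom(C, D)| = 4.
|Nat(h^B, h^A) x Nat(h^D, h^C)| = 12 * 4 = 48

48


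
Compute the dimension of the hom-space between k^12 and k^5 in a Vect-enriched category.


In Vect-enriched categories, Hom(k^n, k^m) is the space of m x n matrices.
dim(Hom(k^12, k^5)) = 5 * 12 = 60

60


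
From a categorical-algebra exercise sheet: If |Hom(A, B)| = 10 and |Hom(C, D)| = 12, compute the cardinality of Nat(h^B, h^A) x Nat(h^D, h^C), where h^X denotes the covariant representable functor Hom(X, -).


By the Yoneda lemma, Nat(h^B, h^A) is isomorphic to Hom(A, B),
so |Nat(h^B, h^A)| = |Hom(A, B)| and |Nat(h^D, h^C)| = |Hom(C, D)|.
|Hom(A, B)| = 10, |Hom(C, D)| = 12.
|Nat(h^B, h^A) x Nat(h^D, h^C)| = 10 * 12 = 120

120


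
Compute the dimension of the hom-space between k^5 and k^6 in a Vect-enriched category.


In Vect-enriched categories, Hom(k^n, k^m) is the space of m x n matrices.
dim(Hom(k^5, k^6)) = 6 * 5 = 30

30


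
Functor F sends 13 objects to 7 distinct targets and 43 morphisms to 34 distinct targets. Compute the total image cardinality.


The image of F consists of distinct objects and distinct morphisms.
|Im(F)| on objects = 7
|Im(F)| on morphisms = 34
Total image cardinality = 7 + 34 = 41

41


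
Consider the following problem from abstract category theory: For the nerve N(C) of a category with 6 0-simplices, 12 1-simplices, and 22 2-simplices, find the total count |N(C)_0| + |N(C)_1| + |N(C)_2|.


The 2-skeleton of the nerve N(C) consists of simplices in dimensions 0, 1, 2:
  |N(C)_0| = 6 (objects)
  |N(C)_1| = 12 (morphisms)
  |N(C)_2| = 22 (composable pairs)
Total = 6 + 12 + 22 = 40

40


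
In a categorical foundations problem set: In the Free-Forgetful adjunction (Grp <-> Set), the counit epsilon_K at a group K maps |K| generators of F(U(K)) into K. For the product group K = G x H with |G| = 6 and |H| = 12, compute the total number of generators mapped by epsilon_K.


The counit epsilon_K: F(U(K)) -> K of the Free-Forgetful adjunction
maps |K| generators of F(U(K)) into K. For K = G x H (the product group),
|G x H| = |G| * |H|.
Total generators mapped = 6 * 12 = 72.

72


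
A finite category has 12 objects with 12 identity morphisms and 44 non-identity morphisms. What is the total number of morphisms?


Each object has an identity morphism, giving 12 identities.
Adding the 44 non-identity morphisms:
Total = 12 + 44 = 56

56


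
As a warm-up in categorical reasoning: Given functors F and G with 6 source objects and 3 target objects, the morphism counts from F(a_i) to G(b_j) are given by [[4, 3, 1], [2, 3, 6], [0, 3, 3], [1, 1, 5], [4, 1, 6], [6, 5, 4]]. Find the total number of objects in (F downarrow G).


Objects of (F downarrow G) are triples (a, b, h: F(a)->G(b)).
The count equals the sum of all entries in the hom-matrix.
sum(row 0) = 8
sum(row 1) = 11
sum(row 2) = 6
sum(row 3) = 7
sum(row 4) = 11
sum(row 5) = 15
Grand total = 58

58


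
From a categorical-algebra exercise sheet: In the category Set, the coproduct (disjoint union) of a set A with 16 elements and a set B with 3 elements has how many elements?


In Set, the coproduct A + B is the disjoint union.
|A + B| = |A| + |B| = 16 + 3 = 19

19


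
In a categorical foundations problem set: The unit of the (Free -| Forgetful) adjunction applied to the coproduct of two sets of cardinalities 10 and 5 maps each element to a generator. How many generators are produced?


The unit eta_X: X -> U(F(X)) of the Free-Forgetful adjunction
maps each element of X to a generator of F(X). For X = S + T (disjoint
union in Set), |S + T| = |S| + |T|.
Total mappings = 10 + 5 = 15.

15


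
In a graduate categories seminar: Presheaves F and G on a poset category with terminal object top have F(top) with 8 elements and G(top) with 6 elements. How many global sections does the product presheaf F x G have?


Global sections of a presheaf on a poset with terminal top satisfy
Gamma(H) ~ H(top). Presheaves admit pointwise products, so
(F x G)(top) = F(top) x G(top) (Cartesian product).
|Gamma(F x G)| = |F(top)| * |G(top)| = 8 * 6 = 48.

48


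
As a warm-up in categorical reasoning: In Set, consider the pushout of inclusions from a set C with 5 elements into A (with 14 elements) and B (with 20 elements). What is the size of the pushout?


The pushout A +_C B identifies the images of C in A and B.
|A +_C B| = |A| + |B| - |C| (for injections).
= 14 + 20 - 5 = 29

29


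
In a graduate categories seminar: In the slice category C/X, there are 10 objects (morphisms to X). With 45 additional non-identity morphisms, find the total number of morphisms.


In the slice category C/X, objects are morphisms to X.
Identity morphisms: 10 (one per object of C/X).
Non-identity morphisms: 45.
Total = 10 + 45 = 55

55


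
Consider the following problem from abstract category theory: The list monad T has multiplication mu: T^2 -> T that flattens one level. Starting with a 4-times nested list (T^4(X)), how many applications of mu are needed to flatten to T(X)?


Each application of mu: T^2 -> T removes one layer of nesting.
Starting at depth 4 (i.e., T^4(X)), we need to reach T(X).
Number of mu applications = 4 - 1 = 3

3


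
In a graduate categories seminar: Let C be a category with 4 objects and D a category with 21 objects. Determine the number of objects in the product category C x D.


The product category C x D has objects that are pairs (c, d).
Number of pairs = |Ob(C)| * |Ob(D)| = 4 * 21 = 84

84


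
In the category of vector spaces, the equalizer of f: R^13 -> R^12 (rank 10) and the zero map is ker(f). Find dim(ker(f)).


The equalizer of f and the zero map is ker(f).
By the rank-nullity theorem: dim(ker(f)) = dim(domain) - rank(f).
dim(ker(f)) = 13 - 10 = 3

3


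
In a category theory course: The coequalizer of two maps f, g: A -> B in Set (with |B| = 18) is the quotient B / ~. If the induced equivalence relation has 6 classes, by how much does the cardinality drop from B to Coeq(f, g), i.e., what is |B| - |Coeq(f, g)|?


The coequalizer Coeq(f, g) = B / ~ has one element per equivalence class.
|B| = 18, |Coeq(f, g)| = 6.
|B| - |Coeq(f, g)| = 18 - 6 = 12.

12


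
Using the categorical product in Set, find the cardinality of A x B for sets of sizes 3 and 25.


In Set, the product A x B is the Cartesian product.
By the universal property, |A x B| = |A| * |B|.
|A x B| = 3 * 25 = 75

75


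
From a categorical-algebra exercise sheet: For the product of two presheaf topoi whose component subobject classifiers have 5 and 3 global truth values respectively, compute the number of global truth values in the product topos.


In a product of presheaf topoi E_1 x E_2, the subobject classifier
is Omega = Omega_1 x Omega_2 (componentwise), so
|Omega(top)| = |Omega_1(top_1)| * |Omega_2(top_2)|.
= 5 * 3 = 15.

15


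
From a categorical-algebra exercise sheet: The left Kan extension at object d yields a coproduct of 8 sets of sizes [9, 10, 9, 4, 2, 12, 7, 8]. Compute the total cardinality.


Pointwise, the left Kan extension (Lan_F H)(d) is the colimit, indexed
by the comma category (F downarrow d), of H composed with the
projection (F downarrow d) -> C. Here that colimit is given
as a coproduct (disjoint union) of sets, so its cardinality is the
sum of the sizes of the summands.
Coproduct of sets with sizes: 9 + 10 + 9 + 4 + 2 + 12 + 7 + 8
= 61

61


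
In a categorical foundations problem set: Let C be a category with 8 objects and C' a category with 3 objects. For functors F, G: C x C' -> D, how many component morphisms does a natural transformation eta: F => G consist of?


A natural transformation eta: F => G assigns one component morphism per
object of the domain category.
The domain is the product category C x C', so
|Ob(C x C')| = |Ob(C)| * |Ob(C')| = 8 * 3 = 24.
Therefore eta has 24 component morphisms.

24


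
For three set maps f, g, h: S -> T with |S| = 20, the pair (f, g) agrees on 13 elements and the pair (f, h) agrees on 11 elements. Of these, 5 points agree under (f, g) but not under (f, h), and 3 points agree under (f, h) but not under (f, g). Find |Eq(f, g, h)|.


Eq(f, g, h) is the triple-agreement set: points in S where all three
maps take the same value. Using inclusion-exclusion on the pairwise data:
Pair (f, g) agrees on 13 points; pair (f, h) on 11 points.
Points agreeing under (f, g) but not (f, h) = 5; under (f, h) but not (f, g) = 3.
Triple-agreement = agreement-in-(f, g) minus points that agree under (f, g) but not (f, h):
|Eq(f, g, h)| = 13 - 5 = 8
(cross-check via (f, h): 11 - 3 = 8.)

8
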